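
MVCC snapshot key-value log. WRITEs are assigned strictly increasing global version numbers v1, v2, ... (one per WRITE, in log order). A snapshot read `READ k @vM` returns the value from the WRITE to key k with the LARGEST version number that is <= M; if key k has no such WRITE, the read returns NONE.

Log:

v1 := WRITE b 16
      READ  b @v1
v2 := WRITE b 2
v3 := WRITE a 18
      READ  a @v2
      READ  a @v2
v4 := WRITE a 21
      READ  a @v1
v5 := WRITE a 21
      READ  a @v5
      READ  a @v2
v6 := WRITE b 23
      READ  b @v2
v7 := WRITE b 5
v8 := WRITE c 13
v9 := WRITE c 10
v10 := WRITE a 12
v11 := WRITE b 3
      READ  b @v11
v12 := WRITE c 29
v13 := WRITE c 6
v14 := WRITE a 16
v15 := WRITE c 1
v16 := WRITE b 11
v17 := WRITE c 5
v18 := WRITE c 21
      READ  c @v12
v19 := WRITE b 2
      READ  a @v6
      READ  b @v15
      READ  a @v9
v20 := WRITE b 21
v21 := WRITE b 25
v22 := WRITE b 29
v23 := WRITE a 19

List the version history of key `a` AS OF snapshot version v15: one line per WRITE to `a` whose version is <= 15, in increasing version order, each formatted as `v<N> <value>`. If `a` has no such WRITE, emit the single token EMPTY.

Answer: v3 18
v4 21
v5 21
v10 12
v14 16

Derivation:
Scan writes for key=a with version <= 15:
  v1 WRITE b 16 -> skip
  v2 WRITE b 2 -> skip
  v3 WRITE a 18 -> keep
  v4 WRITE a 21 -> keep
  v5 WRITE a 21 -> keep
  v6 WRITE b 23 -> skip
  v7 WRITE b 5 -> skip
  v8 WRITE c 13 -> skip
  v9 WRITE c 10 -> skip
  v10 WRITE a 12 -> keep
  v11 WRITE b 3 -> skip
  v12 WRITE c 29 -> skip
  v13 WRITE c 6 -> skip
  v14 WRITE a 16 -> keep
  v15 WRITE c 1 -> skip
  v16 WRITE b 11 -> skip
  v17 WRITE c 5 -> skip
  v18 WRITE c 21 -> skip
  v19 WRITE b 2 -> skip
  v20 WRITE b 21 -> skip
  v21 WRITE b 25 -> skip
  v22 WRITE b 29 -> skip
  v23 WRITE a 19 -> drop (> snap)
Collected: [(3, 18), (4, 21), (5, 21), (10, 12), (14, 16)]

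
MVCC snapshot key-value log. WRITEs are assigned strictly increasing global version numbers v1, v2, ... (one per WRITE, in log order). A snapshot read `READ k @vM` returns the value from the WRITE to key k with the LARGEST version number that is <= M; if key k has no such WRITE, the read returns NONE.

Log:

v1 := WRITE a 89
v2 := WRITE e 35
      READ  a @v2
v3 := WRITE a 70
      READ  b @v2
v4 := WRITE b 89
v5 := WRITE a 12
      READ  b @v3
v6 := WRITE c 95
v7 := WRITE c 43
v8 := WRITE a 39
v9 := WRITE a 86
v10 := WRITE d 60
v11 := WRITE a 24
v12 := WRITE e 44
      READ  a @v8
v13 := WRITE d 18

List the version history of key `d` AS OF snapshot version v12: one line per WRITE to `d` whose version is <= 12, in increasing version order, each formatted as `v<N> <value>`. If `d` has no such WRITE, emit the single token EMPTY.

Answer: v10 60

Derivation:
Scan writes for key=d with version <= 12:
  v1 WRITE a 89 -> skip
  v2 WRITE e 35 -> skip
  v3 WRITE a 70 -> skip
  v4 WRITE b 89 -> skip
  v5 WRITE a 12 -> skip
  v6 WRITE c 95 -> skip
  v7 WRITE c 43 -> skip
  v8 WRITE a 39 -> skip
  v9 WRITE a 86 -> skip
  v10 WRITE d 60 -> keep
  v11 WRITE a 24 -> skip
  v12 WRITE e 44 -> skip
  v13 WRITE d 18 -> drop (> snap)
Collected: [(10, 60)]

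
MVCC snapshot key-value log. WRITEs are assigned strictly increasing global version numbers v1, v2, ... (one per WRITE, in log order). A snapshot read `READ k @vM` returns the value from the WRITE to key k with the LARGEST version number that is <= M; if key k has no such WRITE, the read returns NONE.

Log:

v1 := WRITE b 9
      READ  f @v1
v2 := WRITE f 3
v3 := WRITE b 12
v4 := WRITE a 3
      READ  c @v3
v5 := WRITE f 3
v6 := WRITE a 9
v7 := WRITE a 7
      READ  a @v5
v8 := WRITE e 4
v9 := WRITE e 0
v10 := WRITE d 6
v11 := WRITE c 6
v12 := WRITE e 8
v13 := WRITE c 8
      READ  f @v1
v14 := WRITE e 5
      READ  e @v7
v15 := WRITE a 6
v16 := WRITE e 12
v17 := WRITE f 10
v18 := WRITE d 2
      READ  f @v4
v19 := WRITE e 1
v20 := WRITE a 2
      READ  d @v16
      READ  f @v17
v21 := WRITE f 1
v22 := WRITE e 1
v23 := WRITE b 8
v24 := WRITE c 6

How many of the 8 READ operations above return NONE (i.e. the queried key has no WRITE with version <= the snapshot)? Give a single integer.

v1: WRITE b=9  (b history now [(1, 9)])
READ f @v1: history=[] -> no version <= 1 -> NONE
v2: WRITE f=3  (f history now [(2, 3)])
v3: WRITE b=12  (b history now [(1, 9), (3, 12)])
v4: WRITE a=3  (a history now [(4, 3)])
READ c @v3: history=[] -> no version <= 3 -> NONE
v5: WRITE f=3  (f history now [(2, 3), (5, 3)])
v6: WRITE a=9  (a history now [(4, 3), (6, 9)])
v7: WRITE a=7  (a history now [(4, 3), (6, 9), (7, 7)])
READ a @v5: history=[(4, 3), (6, 9), (7, 7)] -> pick v4 -> 3
v8: WRITE e=4  (e history now [(8, 4)])
v9: WRITE e=0  (e history now [(8, 4), (9, 0)])
v10: WRITE d=6  (d history now [(10, 6)])
v11: WRITE c=6  (c history now [(11, 6)])
v12: WRITE e=8  (e history now [(8, 4), (9, 0), (12, 8)])
v13: WRITE c=8  (c history now [(11, 6), (13, 8)])
READ f @v1: history=[(2, 3), (5, 3)] -> no version <= 1 -> NONE
v14: WRITE e=5  (e history now [(8, 4), (9, 0), (12, 8), (14, 5)])
READ e @v7: history=[(8, 4), (9, 0), (12, 8), (14, 5)] -> no version <= 7 -> NONE
v15: WRITE a=6  (a history now [(4, 3), (6, 9), (7, 7), (15, 6)])
v16: WRITE e=12  (e history now [(8, 4), (9, 0), (12, 8), (14, 5), (16, 12)])
v17: WRITE f=10  (f history now [(2, 3), (5, 3), (17, 10)])
v18: WRITE d=2  (d history now [(10, 6), (18, 2)])
READ f @v4: history=[(2, 3), (5, 3), (17, 10)] -> pick v2 -> 3
v19: WRITE e=1  (e history now [(8, 4), (9, 0), (12, 8), (14, 5), (16, 12), (19, 1)])
v20: WRITE a=2  (a history now [(4, 3), (6, 9), (7, 7), (15, 6), (20, 2)])
READ d @v16: history=[(10, 6), (18, 2)] -> pick v10 -> 6
READ f @v17: history=[(2, 3), (5, 3), (17, 10)] -> pick v17 -> 10
v21: WRITE f=1  (f history now [(2, 3), (5, 3), (17, 10), (21, 1)])
v22: WRITE e=1  (e history now [(8, 4), (9, 0), (12, 8), (14, 5), (16, 12), (19, 1), (22, 1)])
v23: WRITE b=8  (b history now [(1, 9), (3, 12), (23, 8)])
v24: WRITE c=6  (c history now [(11, 6), (13, 8), (24, 6)])
Read results in order: ['NONE', 'NONE', '3', 'NONE', 'NONE', '3', '6', '10']
NONE count = 4

Answer: 4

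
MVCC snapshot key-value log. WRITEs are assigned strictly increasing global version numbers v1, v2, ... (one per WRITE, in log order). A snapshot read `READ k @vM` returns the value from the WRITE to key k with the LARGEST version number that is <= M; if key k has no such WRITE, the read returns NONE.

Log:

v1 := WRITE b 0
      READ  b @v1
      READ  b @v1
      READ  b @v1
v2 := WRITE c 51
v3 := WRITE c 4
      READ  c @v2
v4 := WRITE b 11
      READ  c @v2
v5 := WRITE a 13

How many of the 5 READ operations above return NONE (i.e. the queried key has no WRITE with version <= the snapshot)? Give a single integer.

v1: WRITE b=0  (b history now [(1, 0)])
READ b @v1: history=[(1, 0)] -> pick v1 -> 0
READ b @v1: history=[(1, 0)] -> pick v1 -> 0
READ b @v1: history=[(1, 0)] -> pick v1 -> 0
v2: WRITE c=51  (c history now [(2, 51)])
v3: WRITE c=4  (c history now [(2, 51), (3, 4)])
READ c @v2: history=[(2, 51), (3, 4)] -> pick v2 -> 51
v4: WRITE b=11  (b history now [(1, 0), (4, 11)])
READ c @v2: history=[(2, 51), (3, 4)] -> pick v2 -> 51
v5: WRITE a=13  (a history now [(5, 13)])
Read results in order: ['0', '0', '0', '51', '51']
NONE count = 0

Answer: 0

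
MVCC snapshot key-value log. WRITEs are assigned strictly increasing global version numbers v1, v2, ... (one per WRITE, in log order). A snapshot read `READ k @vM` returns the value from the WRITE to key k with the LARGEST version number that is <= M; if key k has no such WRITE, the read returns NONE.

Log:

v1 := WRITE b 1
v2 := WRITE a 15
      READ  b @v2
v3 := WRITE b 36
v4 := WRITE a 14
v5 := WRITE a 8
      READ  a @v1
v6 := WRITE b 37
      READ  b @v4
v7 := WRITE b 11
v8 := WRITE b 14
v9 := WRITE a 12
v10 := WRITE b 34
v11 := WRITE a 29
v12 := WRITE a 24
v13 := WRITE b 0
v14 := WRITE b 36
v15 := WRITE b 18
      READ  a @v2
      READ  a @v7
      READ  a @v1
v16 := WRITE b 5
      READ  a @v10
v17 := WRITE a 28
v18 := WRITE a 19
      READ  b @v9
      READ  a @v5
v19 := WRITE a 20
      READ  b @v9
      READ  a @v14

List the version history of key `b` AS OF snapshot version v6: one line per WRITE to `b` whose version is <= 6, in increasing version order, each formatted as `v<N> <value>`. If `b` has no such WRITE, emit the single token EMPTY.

Scan writes for key=b with version <= 6:
  v1 WRITE b 1 -> keep
  v2 WRITE a 15 -> skip
  v3 WRITE b 36 -> keep
  v4 WRITE a 14 -> skip
  v5 WRITE a 8 -> skip
  v6 WRITE b 37 -> keep
  v7 WRITE b 11 -> drop (> snap)
  v8 WRITE b 14 -> drop (> snap)
  v9 WRITE a 12 -> skip
  v10 WRITE b 34 -> drop (> snap)
  v11 WRITE a 29 -> skip
  v12 WRITE a 24 -> skip
  v13 WRITE b 0 -> drop (> snap)
  v14 WRITE b 36 -> drop (> snap)
  v15 WRITE b 18 -> drop (> snap)
  v16 WRITE b 5 -> drop (> snap)
  v17 WRITE a 28 -> skip
  v18 WRITE a 19 -> skip
  v19 WRITE a 20 -> skip
Collected: [(1, 1), (3, 36), (6, 37)]

Answer: v1 1
v3 36
v6 37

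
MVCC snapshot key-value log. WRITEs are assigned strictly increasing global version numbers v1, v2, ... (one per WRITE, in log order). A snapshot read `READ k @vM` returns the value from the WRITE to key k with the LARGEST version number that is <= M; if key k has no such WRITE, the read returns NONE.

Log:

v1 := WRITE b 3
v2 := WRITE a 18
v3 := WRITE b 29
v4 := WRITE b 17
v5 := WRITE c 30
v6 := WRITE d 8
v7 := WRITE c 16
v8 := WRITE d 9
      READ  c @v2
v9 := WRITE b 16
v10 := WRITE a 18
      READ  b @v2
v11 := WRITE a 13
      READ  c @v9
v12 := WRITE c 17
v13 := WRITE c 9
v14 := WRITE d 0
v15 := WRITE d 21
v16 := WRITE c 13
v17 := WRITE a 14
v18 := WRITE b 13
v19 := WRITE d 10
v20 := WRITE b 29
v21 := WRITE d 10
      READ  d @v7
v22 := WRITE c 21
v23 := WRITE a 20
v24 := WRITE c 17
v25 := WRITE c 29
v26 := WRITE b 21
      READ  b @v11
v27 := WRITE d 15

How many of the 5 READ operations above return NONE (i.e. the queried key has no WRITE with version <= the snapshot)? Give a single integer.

Answer: 1

Derivation:
v1: WRITE b=3  (b history now [(1, 3)])
v2: WRITE a=18  (a history now [(2, 18)])
v3: WRITE b=29  (b history now [(1, 3), (3, 29)])
v4: WRITE b=17  (b history now [(1, 3), (3, 29), (4, 17)])
v5: WRITE c=30  (c history now [(5, 30)])
v6: WRITE d=8  (d history now [(6, 8)])
v7: WRITE c=16  (c history now [(5, 30), (7, 16)])
v8: WRITE d=9  (d history now [(6, 8), (8, 9)])
READ c @v2: history=[(5, 30), (7, 16)] -> no version <= 2 -> NONE
v9: WRITE b=16  (b history now [(1, 3), (3, 29), (4, 17), (9, 16)])
v10: WRITE a=18  (a history now [(2, 18), (10, 18)])
READ b @v2: history=[(1, 3), (3, 29), (4, 17), (9, 16)] -> pick v1 -> 3
v11: WRITE a=13  (a history now [(2, 18), (10, 18), (11, 13)])
READ c @v9: history=[(5, 30), (7, 16)] -> pick v7 -> 16
v12: WRITE c=17  (c history now [(5, 30), (7, 16), (12, 17)])
v13: WRITE c=9  (c history now [(5, 30), (7, 16), (12, 17), (13, 9)])
v14: WRITE d=0  (d history now [(6, 8), (8, 9), (14, 0)])
v15: WRITE d=21  (d history now [(6, 8), (8, 9), (14, 0), (15, 21)])
v16: WRITE c=13  (c history now [(5, 30), (7, 16), (12, 17), (13, 9), (16, 13)])
v17: WRITE a=14  (a history now [(2, 18), (10, 18), (11, 13), (17, 14)])
v18: WRITE b=13  (b history now [(1, 3), (3, 29), (4, 17), (9, 16), (18, 13)])
v19: WRITE d=10  (d history now [(6, 8), (8, 9), (14, 0), (15, 21), (19, 10)])
v20: WRITE b=29  (b history now [(1, 3), (3, 29), (4, 17), (9, 16), (18, 13), (20, 29)])
v21: WRITE d=10  (d history now [(6, 8), (8, 9), (14, 0), (15, 21), (19, 10), (21, 10)])
READ d @v7: history=[(6, 8), (8, 9), (14, 0), (15, 21), (19, 10), (21, 10)] -> pick v6 -> 8
v22: WRITE c=21  (c history now [(5, 30), (7, 16), (12, 17), (13, 9), (16, 13), (22, 21)])
v23: WRITE a=20  (a history now [(2, 18), (10, 18), (11, 13), (17, 14), (23, 20)])
v24: WRITE c=17  (c history now [(5, 30), (7, 16), (12, 17), (13, 9), (16, 13), (22, 21), (24, 17)])
v25: WRITE c=29  (c history now [(5, 30), (7, 16), (12, 17), (13, 9), (16, 13), (22, 21), (24, 17), (25, 29)])
v26: WRITE b=21  (b history now [(1, 3), (3, 29), (4, 17), (9, 16), (18, 13), (20, 29), (26, 21)])
READ b @v11: history=[(1, 3), (3, 29), (4, 17), (9, 16), (18, 13), (20, 29), (26, 21)] -> pick v9 -> 16
v27: WRITE d=15  (d history now [(6, 8), (8, 9), (14, 0), (15, 21), (19, 10), (21, 10), (27, 15)])
Read results in order: ['NONE', '3', '16', '8', '16']
NONE count = 1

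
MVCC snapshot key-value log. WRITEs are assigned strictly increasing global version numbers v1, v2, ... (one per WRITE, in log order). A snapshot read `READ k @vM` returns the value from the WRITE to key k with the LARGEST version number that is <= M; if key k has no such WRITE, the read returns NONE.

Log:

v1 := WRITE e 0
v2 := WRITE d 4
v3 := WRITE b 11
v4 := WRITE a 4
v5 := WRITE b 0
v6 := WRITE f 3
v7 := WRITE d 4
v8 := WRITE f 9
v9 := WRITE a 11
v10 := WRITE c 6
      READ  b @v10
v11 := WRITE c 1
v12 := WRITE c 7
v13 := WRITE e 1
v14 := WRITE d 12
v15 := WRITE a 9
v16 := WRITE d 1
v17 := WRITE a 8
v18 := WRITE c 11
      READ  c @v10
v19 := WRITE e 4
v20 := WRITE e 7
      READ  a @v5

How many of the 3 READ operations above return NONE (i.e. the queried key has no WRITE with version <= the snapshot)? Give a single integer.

Answer: 0

Derivation:
v1: WRITE e=0  (e history now [(1, 0)])
v2: WRITE d=4  (d history now [(2, 4)])
v3: WRITE b=11  (b history now [(3, 11)])
v4: WRITE a=4  (a history now [(4, 4)])
v5: WRITE b=0  (b history now [(3, 11), (5, 0)])
v6: WRITE f=3  (f history now [(6, 3)])
v7: WRITE d=4  (d history now [(2, 4), (7, 4)])
v8: WRITE f=9  (f history now [(6, 3), (8, 9)])
v9: WRITE a=11  (a history now [(4, 4), (9, 11)])
v10: WRITE c=6  (c history now [(10, 6)])
READ b @v10: history=[(3, 11), (5, 0)] -> pick v5 -> 0
v11: WRITE c=1  (c history now [(10, 6), (11, 1)])
v12: WRITE c=7  (c history now [(10, 6), (11, 1), (12, 7)])
v13: WRITE e=1  (e history now [(1, 0), (13, 1)])
v14: WRITE d=12  (d history now [(2, 4), (7, 4), (14, 12)])
v15: WRITE a=9  (a history now [(4, 4), (9, 11), (15, 9)])
v16: WRITE d=1  (d history now [(2, 4), (7, 4), (14, 12), (16, 1)])
v17: WRITE a=8  (a history now [(4, 4), (9, 11), (15, 9), (17, 8)])
v18: WRITE c=11  (c history now [(10, 6), (11, 1), (12, 7), (18, 11)])
READ c @v10: history=[(10, 6), (11, 1), (12, 7), (18, 11)] -> pick v10 -> 6
v19: WRITE e=4  (e history now [(1, 0), (13, 1), (19, 4)])
v20: WRITE e=7  (e history now [(1, 0), (13, 1), (19, 4), (20, 7)])
READ a @v5: history=[(4, 4), (9, 11), (15, 9), (17, 8)] -> pick v4 -> 4
Read results in order: ['0', '6', '4']
NONE count = 0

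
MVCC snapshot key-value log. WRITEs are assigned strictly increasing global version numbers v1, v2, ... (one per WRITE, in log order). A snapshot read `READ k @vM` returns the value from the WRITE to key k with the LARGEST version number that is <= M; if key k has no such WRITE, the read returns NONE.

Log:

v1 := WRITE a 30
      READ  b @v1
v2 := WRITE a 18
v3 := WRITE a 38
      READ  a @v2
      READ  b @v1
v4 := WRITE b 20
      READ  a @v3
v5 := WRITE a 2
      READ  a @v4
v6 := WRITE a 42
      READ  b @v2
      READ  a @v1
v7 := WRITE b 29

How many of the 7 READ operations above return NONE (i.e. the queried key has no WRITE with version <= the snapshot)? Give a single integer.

v1: WRITE a=30  (a history now [(1, 30)])
READ b @v1: history=[] -> no version <= 1 -> NONE
v2: WRITE a=18  (a history now [(1, 30), (2, 18)])
v3: WRITE a=38  (a history now [(1, 30), (2, 18), (3, 38)])
READ a @v2: history=[(1, 30), (2, 18), (3, 38)] -> pick v2 -> 18
READ b @v1: history=[] -> no version <= 1 -> NONE
v4: WRITE b=20  (b history now [(4, 20)])
READ a @v3: history=[(1, 30), (2, 18), (3, 38)] -> pick v3 -> 38
v5: WRITE a=2  (a history now [(1, 30), (2, 18), (3, 38), (5, 2)])
READ a @v4: history=[(1, 30), (2, 18), (3, 38), (5, 2)] -> pick v3 -> 38
v6: WRITE a=42  (a history now [(1, 30), (2, 18), (3, 38), (5, 2), (6, 42)])
READ b @v2: history=[(4, 20)] -> no version <= 2 -> NONE
READ a @v1: history=[(1, 30), (2, 18), (3, 38), (5, 2), (6, 42)] -> pick v1 -> 30
v7: WRITE b=29  (b history now [(4, 20), (7, 29)])
Read results in order: ['NONE', '18', 'NONE', '38', '38', 'NONE', '30']
NONE count = 3

Answer: 3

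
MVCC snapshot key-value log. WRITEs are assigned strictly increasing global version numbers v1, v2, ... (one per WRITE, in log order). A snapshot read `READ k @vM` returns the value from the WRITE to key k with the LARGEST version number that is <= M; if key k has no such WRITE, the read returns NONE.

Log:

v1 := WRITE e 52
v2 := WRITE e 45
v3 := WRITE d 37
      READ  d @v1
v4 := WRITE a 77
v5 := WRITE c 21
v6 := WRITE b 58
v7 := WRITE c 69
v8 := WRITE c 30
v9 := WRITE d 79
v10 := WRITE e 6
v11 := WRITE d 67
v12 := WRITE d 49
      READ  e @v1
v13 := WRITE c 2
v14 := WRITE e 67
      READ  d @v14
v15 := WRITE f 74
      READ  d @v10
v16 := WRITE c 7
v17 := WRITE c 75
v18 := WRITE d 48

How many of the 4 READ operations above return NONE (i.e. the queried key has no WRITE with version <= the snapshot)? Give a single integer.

Answer: 1

Derivation:
v1: WRITE e=52  (e history now [(1, 52)])
v2: WRITE e=45  (e history now [(1, 52), (2, 45)])
v3: WRITE d=37  (d history now [(3, 37)])
READ d @v1: history=[(3, 37)] -> no version <= 1 -> NONE
v4: WRITE a=77  (a history now [(4, 77)])
v5: WRITE c=21  (c history now [(5, 21)])
v6: WRITE b=58  (b history now [(6, 58)])
v7: WRITE c=69  (c history now [(5, 21), (7, 69)])
v8: WRITE c=30  (c history now [(5, 21), (7, 69), (8, 30)])
v9: WRITE d=79  (d history now [(3, 37), (9, 79)])
v10: WRITE e=6  (e history now [(1, 52), (2, 45), (10, 6)])
v11: WRITE d=67  (d history now [(3, 37), (9, 79), (11, 67)])
v12: WRITE d=49  (d history now [(3, 37), (9, 79), (11, 67), (12, 49)])
READ e @v1: history=[(1, 52), (2, 45), (10, 6)] -> pick v1 -> 52
v13: WRITE c=2  (c history now [(5, 21), (7, 69), (8, 30), (13, 2)])
v14: WRITE e=67  (e history now [(1, 52), (2, 45), (10, 6), (14, 67)])
READ d @v14: history=[(3, 37), (9, 79), (11, 67), (12, 49)] -> pick v12 -> 49
v15: WRITE f=74  (f history now [(15, 74)])
READ d @v10: history=[(3, 37), (9, 79), (11, 67), (12, 49)] -> pick v9 -> 79
v16: WRITE c=7  (c history now [(5, 21), (7, 69), (8, 30), (13, 2), (16, 7)])
v17: WRITE c=75  (c history now [(5, 21), (7, 69), (8, 30), (13, 2), (16, 7), (17, 75)])
v18: WRITE d=48  (d history now [(3, 37), (9, 79), (11, 67), (12, 49), (18, 48)])
Read results in order: ['NONE', '52', '49', '79']
NONE count = 1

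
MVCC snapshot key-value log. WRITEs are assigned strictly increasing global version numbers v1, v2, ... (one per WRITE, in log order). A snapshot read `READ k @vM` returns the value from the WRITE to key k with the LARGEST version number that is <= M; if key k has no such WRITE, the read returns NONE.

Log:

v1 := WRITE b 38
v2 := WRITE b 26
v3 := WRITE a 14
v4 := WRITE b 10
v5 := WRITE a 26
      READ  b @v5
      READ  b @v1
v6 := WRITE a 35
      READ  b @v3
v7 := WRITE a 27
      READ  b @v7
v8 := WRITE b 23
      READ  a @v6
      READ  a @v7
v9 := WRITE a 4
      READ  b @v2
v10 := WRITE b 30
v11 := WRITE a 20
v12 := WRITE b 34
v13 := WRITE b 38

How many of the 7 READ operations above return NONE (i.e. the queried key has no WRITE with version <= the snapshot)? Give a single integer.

Answer: 0

Derivation:
v1: WRITE b=38  (b history now [(1, 38)])
v2: WRITE b=26  (b history now [(1, 38), (2, 26)])
v3: WRITE a=14  (a history now [(3, 14)])
v4: WRITE b=10  (b history now [(1, 38), (2, 26), (4, 10)])
v5: WRITE a=26  (a history now [(3, 14), (5, 26)])
READ b @v5: history=[(1, 38), (2, 26), (4, 10)] -> pick v4 -> 10
READ b @v1: history=[(1, 38), (2, 26), (4, 10)] -> pick v1 -> 38
v6: WRITE a=35  (a history now [(3, 14), (5, 26), (6, 35)])
READ b @v3: history=[(1, 38), (2, 26), (4, 10)] -> pick v2 -> 26
v7: WRITE a=27  (a history now [(3, 14), (5, 26), (6, 35), (7, 27)])
READ b @v7: history=[(1, 38), (2, 26), (4, 10)] -> pick v4 -> 10
v8: WRITE b=23  (b history now [(1, 38), (2, 26), (4, 10), (8, 23)])
READ a @v6: history=[(3, 14), (5, 26), (6, 35), (7, 27)] -> pick v6 -> 35
READ a @v7: history=[(3, 14), (5, 26), (6, 35), (7, 27)] -> pick v7 -> 27
v9: WRITE a=4  (a history now [(3, 14), (5, 26), (6, 35), (7, 27), (9, 4)])
READ b @v2: history=[(1, 38), (2, 26), (4, 10), (8, 23)] -> pick v2 -> 26
v10: WRITE b=30  (b history now [(1, 38), (2, 26), (4, 10), (8, 23), (10, 30)])
v11: WRITE a=20  (a history now [(3, 14), (5, 26), (6, 35), (7, 27), (9, 4), (11, 20)])
v12: WRITE b=34  (b history now [(1, 38), (2, 26), (4, 10), (8, 23), (10, 30), (12, 34)])
v13: WRITE b=38  (b history now [(1, 38), (2, 26), (4, 10), (8, 23), (10, 30), (12, 34), (13, 38)])
Read results in order: ['10', '38', '26', '10', '35', '27', '26']
NONE count = 0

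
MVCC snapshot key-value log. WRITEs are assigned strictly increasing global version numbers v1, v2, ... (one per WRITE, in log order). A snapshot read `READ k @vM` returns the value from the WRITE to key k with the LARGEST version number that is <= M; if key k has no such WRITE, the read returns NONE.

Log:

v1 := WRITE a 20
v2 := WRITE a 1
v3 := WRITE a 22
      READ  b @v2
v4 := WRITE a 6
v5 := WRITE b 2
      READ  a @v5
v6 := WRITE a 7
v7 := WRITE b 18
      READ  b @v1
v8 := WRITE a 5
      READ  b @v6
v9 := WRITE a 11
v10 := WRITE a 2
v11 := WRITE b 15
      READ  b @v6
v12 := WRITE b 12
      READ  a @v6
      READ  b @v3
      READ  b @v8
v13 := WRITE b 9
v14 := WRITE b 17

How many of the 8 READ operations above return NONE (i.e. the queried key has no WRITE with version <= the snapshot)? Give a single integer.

Answer: 3

Derivation:
v1: WRITE a=20  (a history now [(1, 20)])
v2: WRITE a=1  (a history now [(1, 20), (2, 1)])
v3: WRITE a=22  (a history now [(1, 20), (2, 1), (3, 22)])
READ b @v2: history=[] -> no version <= 2 -> NONE
v4: WRITE a=6  (a history now [(1, 20), (2, 1), (3, 22), (4, 6)])
v5: WRITE b=2  (b history now [(5, 2)])
READ a @v5: history=[(1, 20), (2, 1), (3, 22), (4, 6)] -> pick v4 -> 6
v6: WRITE a=7  (a history now [(1, 20), (2, 1), (3, 22), (4, 6), (6, 7)])
v7: WRITE b=18  (b history now [(5, 2), (7, 18)])
READ b @v1: history=[(5, 2), (7, 18)] -> no version <= 1 -> NONE
v8: WRITE a=5  (a history now [(1, 20), (2, 1), (3, 22), (4, 6), (6, 7), (8, 5)])
READ b @v6: history=[(5, 2), (7, 18)] -> pick v5 -> 2
v9: WRITE a=11  (a history now [(1, 20), (2, 1), (3, 22), (4, 6), (6, 7), (8, 5), (9, 11)])
v10: WRITE a=2  (a history now [(1, 20), (2, 1), (3, 22), (4, 6), (6, 7), (8, 5), (9, 11), (10, 2)])
v11: WRITE b=15  (b history now [(5, 2), (7, 18), (11, 15)])
READ b @v6: history=[(5, 2), (7, 18), (11, 15)] -> pick v5 -> 2
v12: WRITE b=12  (b history now [(5, 2), (7, 18), (11, 15), (12, 12)])
READ a @v6: history=[(1, 20), (2, 1), (3, 22), (4, 6), (6, 7), (8, 5), (9, 11), (10, 2)] -> pick v6 -> 7
READ b @v3: history=[(5, 2), (7, 18), (11, 15), (12, 12)] -> no version <= 3 -> NONE
READ b @v8: history=[(5, 2), (7, 18), (11, 15), (12, 12)] -> pick v7 -> 18
v13: WRITE b=9  (b history now [(5, 2), (7, 18), (11, 15), (12, 12), (13, 9)])
v14: WRITE b=17  (b history now [(5, 2), (7, 18), (11, 15), (12, 12), (13, 9), (14, 17)])
Read results in order: ['NONE', '6', 'NONE', '2', '2', '7', 'NONE', '18']
NONE count = 3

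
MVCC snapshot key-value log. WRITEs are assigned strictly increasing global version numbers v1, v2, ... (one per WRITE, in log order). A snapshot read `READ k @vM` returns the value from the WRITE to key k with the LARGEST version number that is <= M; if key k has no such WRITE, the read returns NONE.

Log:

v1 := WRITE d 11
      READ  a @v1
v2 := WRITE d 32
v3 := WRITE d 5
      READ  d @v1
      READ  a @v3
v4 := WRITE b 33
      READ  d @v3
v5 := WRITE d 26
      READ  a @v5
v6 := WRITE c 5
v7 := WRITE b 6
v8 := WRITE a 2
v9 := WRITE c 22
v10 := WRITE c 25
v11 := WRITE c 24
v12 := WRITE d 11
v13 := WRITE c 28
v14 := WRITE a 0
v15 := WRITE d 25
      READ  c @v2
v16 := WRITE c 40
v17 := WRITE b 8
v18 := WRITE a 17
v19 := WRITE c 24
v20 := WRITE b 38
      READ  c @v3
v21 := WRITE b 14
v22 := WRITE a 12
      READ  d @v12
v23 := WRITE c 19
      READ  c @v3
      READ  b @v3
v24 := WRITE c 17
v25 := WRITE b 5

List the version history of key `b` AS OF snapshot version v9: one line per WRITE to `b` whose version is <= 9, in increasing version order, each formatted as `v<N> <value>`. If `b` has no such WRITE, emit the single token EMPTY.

Scan writes for key=b with version <= 9:
  v1 WRITE d 11 -> skip
  v2 WRITE d 32 -> skip
  v3 WRITE d 5 -> skip
  v4 WRITE b 33 -> keep
  v5 WRITE d 26 -> skip
  v6 WRITE c 5 -> skip
  v7 WRITE b 6 -> keep
  v8 WRITE a 2 -> skip
  v9 WRITE c 22 -> skip
  v10 WRITE c 25 -> skip
  v11 WRITE c 24 -> skip
  v12 WRITE d 11 -> skip
  v13 WRITE c 28 -> skip
  v14 WRITE a 0 -> skip
  v15 WRITE d 25 -> skip
  v16 WRITE c 40 -> skip
  v17 WRITE b 8 -> drop (> snap)
  v18 WRITE a 17 -> skip
  v19 WRITE c 24 -> skip
  v20 WRITE b 38 -> drop (> snap)
  v21 WRITE b 14 -> drop (> snap)
  v22 WRITE a 12 -> skip
  v23 WRITE c 19 -> skip
  v24 WRITE c 17 -> skip
  v25 WRITE b 5 -> drop (> snap)
Collected: [(4, 33), (7, 6)]

Answer: v4 33
v7 6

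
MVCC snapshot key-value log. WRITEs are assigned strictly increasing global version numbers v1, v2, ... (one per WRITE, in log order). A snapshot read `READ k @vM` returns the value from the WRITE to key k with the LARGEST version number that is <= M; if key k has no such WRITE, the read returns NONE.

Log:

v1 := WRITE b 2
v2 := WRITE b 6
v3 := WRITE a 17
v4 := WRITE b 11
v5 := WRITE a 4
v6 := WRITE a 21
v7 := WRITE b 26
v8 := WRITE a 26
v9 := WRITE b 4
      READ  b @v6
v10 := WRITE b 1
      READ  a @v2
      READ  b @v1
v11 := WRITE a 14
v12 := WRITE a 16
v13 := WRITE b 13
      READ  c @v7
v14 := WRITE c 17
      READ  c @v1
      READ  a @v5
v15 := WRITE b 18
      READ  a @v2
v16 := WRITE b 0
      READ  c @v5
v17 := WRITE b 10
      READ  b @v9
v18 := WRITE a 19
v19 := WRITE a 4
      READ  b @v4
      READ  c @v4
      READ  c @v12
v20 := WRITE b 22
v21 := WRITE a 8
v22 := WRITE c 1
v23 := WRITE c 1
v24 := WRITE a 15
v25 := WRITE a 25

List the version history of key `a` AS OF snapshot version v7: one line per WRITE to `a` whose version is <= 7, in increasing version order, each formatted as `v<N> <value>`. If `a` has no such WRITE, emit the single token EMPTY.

Scan writes for key=a with version <= 7:
  v1 WRITE b 2 -> skip
  v2 WRITE b 6 -> skip
  v3 WRITE a 17 -> keep
  v4 WRITE b 11 -> skip
  v5 WRITE a 4 -> keep
  v6 WRITE a 21 -> keep
  v7 WRITE b 26 -> skip
  v8 WRITE a 26 -> drop (> snap)
  v9 WRITE b 4 -> skip
  v10 WRITE b 1 -> skip
  v11 WRITE a 14 -> drop (> snap)
  v12 WRITE a 16 -> drop (> snap)
  v13 WRITE b 13 -> skip
  v14 WRITE c 17 -> skip
  v15 WRITE b 18 -> skip
  v16 WRITE b 0 -> skip
  v17 WRITE b 10 -> skip
  v18 WRITE a 19 -> drop (> snap)
  v19 WRITE a 4 -> drop (> snap)
  v20 WRITE b 22 -> skip
  v21 WRITE a 8 -> drop (> snap)
  v22 WRITE c 1 -> skip
  v23 WRITE c 1 -> skip
  v24 WRITE a 15 -> drop (> snap)
  v25 WRITE a 25 -> drop (> snap)
Collected: [(3, 17), (5, 4), (6, 21)]

Answer: v3 17
v5 4
v6 21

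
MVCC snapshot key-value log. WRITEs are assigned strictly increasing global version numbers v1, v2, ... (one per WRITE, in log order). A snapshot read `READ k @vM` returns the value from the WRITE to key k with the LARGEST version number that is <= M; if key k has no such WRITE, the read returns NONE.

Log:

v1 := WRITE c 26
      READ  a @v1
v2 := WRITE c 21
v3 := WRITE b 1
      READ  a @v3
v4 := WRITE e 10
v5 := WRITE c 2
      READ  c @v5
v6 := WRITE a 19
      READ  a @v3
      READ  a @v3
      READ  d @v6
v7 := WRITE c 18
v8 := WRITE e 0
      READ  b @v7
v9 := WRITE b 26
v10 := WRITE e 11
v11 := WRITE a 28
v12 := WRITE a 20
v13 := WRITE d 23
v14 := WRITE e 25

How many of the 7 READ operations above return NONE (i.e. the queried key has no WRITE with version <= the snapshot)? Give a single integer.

Answer: 5

Derivation:
v1: WRITE c=26  (c history now [(1, 26)])
READ a @v1: history=[] -> no version <= 1 -> NONE
v2: WRITE c=21  (c history now [(1, 26), (2, 21)])
v3: WRITE b=1  (b history now [(3, 1)])
READ a @v3: history=[] -> no version <= 3 -> NONE
v4: WRITE e=10  (e history now [(4, 10)])
v5: WRITE c=2  (c history now [(1, 26), (2, 21), (5, 2)])
READ c @v5: history=[(1, 26), (2, 21), (5, 2)] -> pick v5 -> 2
v6: WRITE a=19  (a history now [(6, 19)])
READ a @v3: history=[(6, 19)] -> no version <= 3 -> NONE
READ a @v3: history=[(6, 19)] -> no version <= 3 -> NONE
READ d @v6: history=[] -> no version <= 6 -> NONE
v7: WRITE c=18  (c history now [(1, 26), (2, 21), (5, 2), (7, 18)])
v8: WRITE e=0  (e history now [(4, 10), (8, 0)])
READ b @v7: history=[(3, 1)] -> pick v3 -> 1
v9: WRITE b=26  (b history now [(3, 1), (9, 26)])
v10: WRITE e=11  (e history now [(4, 10), (8, 0), (10, 11)])
v11: WRITE a=28  (a history now [(6, 19), (11, 28)])
v12: WRITE a=20  (a history now [(6, 19), (11, 28), (12, 20)])
v13: WRITE d=23  (d history now [(13, 23)])
v14: WRITE e=25  (e history now [(4, 10), (8, 0), (10, 11), (14, 25)])
Read results in order: ['NONE', 'NONE', '2', 'NONE', 'NONE', 'NONE', '1']
NONE count = 5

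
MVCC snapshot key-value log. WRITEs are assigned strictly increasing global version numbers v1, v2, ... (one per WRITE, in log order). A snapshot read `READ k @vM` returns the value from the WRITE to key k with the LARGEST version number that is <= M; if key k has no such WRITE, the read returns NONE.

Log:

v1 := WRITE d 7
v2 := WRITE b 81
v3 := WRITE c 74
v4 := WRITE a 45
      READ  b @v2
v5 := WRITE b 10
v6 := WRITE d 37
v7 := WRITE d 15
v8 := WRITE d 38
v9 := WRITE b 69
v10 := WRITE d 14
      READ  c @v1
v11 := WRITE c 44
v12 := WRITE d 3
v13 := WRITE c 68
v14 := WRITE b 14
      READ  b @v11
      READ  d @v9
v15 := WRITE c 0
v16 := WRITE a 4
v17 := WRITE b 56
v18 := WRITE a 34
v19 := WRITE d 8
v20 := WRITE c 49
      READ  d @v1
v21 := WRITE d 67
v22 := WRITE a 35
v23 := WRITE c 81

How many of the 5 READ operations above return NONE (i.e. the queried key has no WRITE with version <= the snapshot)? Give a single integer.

v1: WRITE d=7  (d history now [(1, 7)])
v2: WRITE b=81  (b history now [(2, 81)])
v3: WRITE c=74  (c history now [(3, 74)])
v4: WRITE a=45  (a history now [(4, 45)])
READ b @v2: history=[(2, 81)] -> pick v2 -> 81
v5: WRITE b=10  (b history now [(2, 81), (5, 10)])
v6: WRITE d=37  (d history now [(1, 7), (6, 37)])
v7: WRITE d=15  (d history now [(1, 7), (6, 37), (7, 15)])
v8: WRITE d=38  (d history now [(1, 7), (6, 37), (7, 15), (8, 38)])
v9: WRITE b=69  (b history now [(2, 81), (5, 10), (9, 69)])
v10: WRITE d=14  (d history now [(1, 7), (6, 37), (7, 15), (8, 38), (10, 14)])
READ c @v1: history=[(3, 74)] -> no version <= 1 -> NONE
v11: WRITE c=44  (c history now [(3, 74), (11, 44)])
v12: WRITE d=3  (d history now [(1, 7), (6, 37), (7, 15), (8, 38), (10, 14), (12, 3)])
v13: WRITE c=68  (c history now [(3, 74), (11, 44), (13, 68)])
v14: WRITE b=14  (b history now [(2, 81), (5, 10), (9, 69), (14, 14)])
READ b @v11: history=[(2, 81), (5, 10), (9, 69), (14, 14)] -> pick v9 -> 69
READ d @v9: history=[(1, 7), (6, 37), (7, 15), (8, 38), (10, 14), (12, 3)] -> pick v8 -> 38
v15: WRITE c=0  (c history now [(3, 74), (11, 44), (13, 68), (15, 0)])
v16: WRITE a=4  (a history now [(4, 45), (16, 4)])
v17: WRITE b=56  (b history now [(2, 81), (5, 10), (9, 69), (14, 14), (17, 56)])
v18: WRITE a=34  (a history now [(4, 45), (16, 4), (18, 34)])
v19: WRITE d=8  (d history now [(1, 7), (6, 37), (7, 15), (8, 38), (10, 14), (12, 3), (19, 8)])
v20: WRITE c=49  (c history now [(3, 74), (11, 44), (13, 68), (15, 0), (20, 49)])
READ d @v1: history=[(1, 7), (6, 37), (7, 15), (8, 38), (10, 14), (12, 3), (19, 8)] -> pick v1 -> 7
v21: WRITE d=67  (d history now [(1, 7), (6, 37), (7, 15), (8, 38), (10, 14), (12, 3), (19, 8), (21, 67)])
v22: WRITE a=35  (a history now [(4, 45), (16, 4), (18, 34), (22, 35)])
v23: WRITE c=81  (c history now [(3, 74), (11, 44), (13, 68), (15, 0), (20, 49), (23, 81)])
Read results in order: ['81', 'NONE', '69', '38', '7']
NONE count = 1

Answer: 1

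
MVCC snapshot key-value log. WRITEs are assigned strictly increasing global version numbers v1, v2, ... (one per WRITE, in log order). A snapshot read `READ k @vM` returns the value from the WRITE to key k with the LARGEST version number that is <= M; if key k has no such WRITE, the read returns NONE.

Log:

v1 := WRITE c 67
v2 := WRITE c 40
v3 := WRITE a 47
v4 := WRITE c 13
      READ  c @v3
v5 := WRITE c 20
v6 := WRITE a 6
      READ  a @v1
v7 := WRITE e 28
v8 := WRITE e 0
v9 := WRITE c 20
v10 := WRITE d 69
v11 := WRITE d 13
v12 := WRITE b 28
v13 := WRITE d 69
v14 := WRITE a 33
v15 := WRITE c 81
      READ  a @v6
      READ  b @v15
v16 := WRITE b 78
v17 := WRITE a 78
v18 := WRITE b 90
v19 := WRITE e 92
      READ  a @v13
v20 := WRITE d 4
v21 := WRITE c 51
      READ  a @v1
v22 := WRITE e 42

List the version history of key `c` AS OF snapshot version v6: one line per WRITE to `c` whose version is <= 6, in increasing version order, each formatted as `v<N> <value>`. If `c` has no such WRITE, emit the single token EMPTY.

Answer: v1 67
v2 40
v4 13
v5 20

Derivation:
Scan writes for key=c with version <= 6:
  v1 WRITE c 67 -> keep
  v2 WRITE c 40 -> keep
  v3 WRITE a 47 -> skip
  v4 WRITE c 13 -> keep
  v5 WRITE c 20 -> keep
  v6 WRITE a 6 -> skip
  v7 WRITE e 28 -> skip
  v8 WRITE e 0 -> skip
  v9 WRITE c 20 -> drop (> snap)
  v10 WRITE d 69 -> skip
  v11 WRITE d 13 -> skip
  v12 WRITE b 28 -> skip
  v13 WRITE d 69 -> skip
  v14 WRITE a 33 -> skip
  v15 WRITE c 81 -> drop (> snap)
  v16 WRITE b 78 -> skip
  v17 WRITE a 78 -> skip
  v18 WRITE b 90 -> skip
  v19 WRITE e 92 -> skip
  v20 WRITE d 4 -> skip
  v21 WRITE c 51 -> drop (> snap)
  v22 WRITE e 42 -> skip
Collected: [(1, 67), (2, 40), (4, 13), (5, 20)]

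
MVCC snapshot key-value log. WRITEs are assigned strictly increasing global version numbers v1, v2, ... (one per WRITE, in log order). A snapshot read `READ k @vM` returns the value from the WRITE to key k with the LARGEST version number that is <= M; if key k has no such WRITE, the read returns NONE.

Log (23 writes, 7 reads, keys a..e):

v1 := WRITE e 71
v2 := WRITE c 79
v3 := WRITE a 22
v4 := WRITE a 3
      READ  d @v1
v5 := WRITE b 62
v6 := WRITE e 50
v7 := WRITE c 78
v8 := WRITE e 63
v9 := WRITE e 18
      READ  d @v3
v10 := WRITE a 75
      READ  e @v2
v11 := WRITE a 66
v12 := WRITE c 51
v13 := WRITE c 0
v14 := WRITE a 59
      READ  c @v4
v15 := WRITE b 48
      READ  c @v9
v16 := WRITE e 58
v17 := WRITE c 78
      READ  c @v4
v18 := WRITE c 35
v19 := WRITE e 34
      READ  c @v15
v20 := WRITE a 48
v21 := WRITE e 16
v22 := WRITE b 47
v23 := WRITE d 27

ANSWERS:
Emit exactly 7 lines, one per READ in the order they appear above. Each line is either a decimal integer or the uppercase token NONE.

v1: WRITE e=71  (e history now [(1, 71)])
v2: WRITE c=79  (c history now [(2, 79)])
v3: WRITE a=22  (a history now [(3, 22)])
v4: WRITE a=3  (a history now [(3, 22), (4, 3)])
READ d @v1: history=[] -> no version <= 1 -> NONE
v5: WRITE b=62  (b history now [(5, 62)])
v6: WRITE e=50  (e history now [(1, 71), (6, 50)])
v7: WRITE c=78  (c history now [(2, 79), (7, 78)])
v8: WRITE e=63  (e history now [(1, 71), (6, 50), (8, 63)])
v9: WRITE e=18  (e history now [(1, 71), (6, 50), (8, 63), (9, 18)])
READ d @v3: history=[] -> no version <= 3 -> NONE
v10: WRITE a=75  (a history now [(3, 22), (4, 3), (10, 75)])
READ e @v2: history=[(1, 71), (6, 50), (8, 63), (9, 18)] -> pick v1 -> 71
v11: WRITE a=66  (a history now [(3, 22), (4, 3), (10, 75), (11, 66)])
v12: WRITE c=51  (c history now [(2, 79), (7, 78), (12, 51)])
v13: WRITE c=0  (c history now [(2, 79), (7, 78), (12, 51), (13, 0)])
v14: WRITE a=59  (a history now [(3, 22), (4, 3), (10, 75), (11, 66), (14, 59)])
READ c @v4: history=[(2, 79), (7, 78), (12, 51), (13, 0)] -> pick v2 -> 79
v15: WRITE b=48  (b history now [(5, 62), (15, 48)])
READ c @v9: history=[(2, 79), (7, 78), (12, 51), (13, 0)] -> pick v7 -> 78
v16: WRITE e=58  (e history now [(1, 71), (6, 50), (8, 63), (9, 18), (16, 58)])
v17: WRITE c=78  (c history now [(2, 79), (7, 78), (12, 51), (13, 0), (17, 78)])
READ c @v4: history=[(2, 79), (7, 78), (12, 51), (13, 0), (17, 78)] -> pick v2 -> 79
v18: WRITE c=35  (c history now [(2, 79), (7, 78), (12, 51), (13, 0), (17, 78), (18, 35)])
v19: WRITE e=34  (e history now [(1, 71), (6, 50), (8, 63), (9, 18), (16, 58), (19, 34)])
READ c @v15: history=[(2, 79), (7, 78), (12, 51), (13, 0), (17, 78), (18, 35)] -> pick v13 -> 0
v20: WRITE a=48  (a history now [(3, 22), (4, 3), (10, 75), (11, 66), (14, 59), (20, 48)])
v21: WRITE e=16  (e history now [(1, 71), (6, 50), (8, 63), (9, 18), (16, 58), (19, 34), (21, 16)])
v22: WRITE b=47  (b history now [(5, 62), (15, 48), (22, 47)])
v23: WRITE d=27  (d history now [(23, 27)])

Answer: NONE
NONE
71
79
78
79
0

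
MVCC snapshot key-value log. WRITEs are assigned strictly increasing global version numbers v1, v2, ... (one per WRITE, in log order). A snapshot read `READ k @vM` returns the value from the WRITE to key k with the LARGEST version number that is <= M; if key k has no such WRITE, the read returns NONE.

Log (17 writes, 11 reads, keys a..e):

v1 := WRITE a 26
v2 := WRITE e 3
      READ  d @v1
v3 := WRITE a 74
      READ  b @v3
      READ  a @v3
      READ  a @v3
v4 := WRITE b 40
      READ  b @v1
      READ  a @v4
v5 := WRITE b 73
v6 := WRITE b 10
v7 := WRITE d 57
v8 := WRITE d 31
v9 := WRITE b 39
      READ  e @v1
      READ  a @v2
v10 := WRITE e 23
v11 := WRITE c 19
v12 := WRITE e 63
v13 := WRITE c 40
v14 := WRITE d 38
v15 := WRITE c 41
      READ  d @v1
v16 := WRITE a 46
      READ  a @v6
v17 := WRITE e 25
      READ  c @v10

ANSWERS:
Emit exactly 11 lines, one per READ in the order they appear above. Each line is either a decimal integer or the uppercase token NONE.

v1: WRITE a=26  (a history now [(1, 26)])
v2: WRITE e=3  (e history now [(2, 3)])
READ d @v1: history=[] -> no version <= 1 -> NONE
v3: WRITE a=74  (a history now [(1, 26), (3, 74)])
READ b @v3: history=[] -> no version <= 3 -> NONE
READ a @v3: history=[(1, 26), (3, 74)] -> pick v3 -> 74
READ a @v3: history=[(1, 26), (3, 74)] -> pick v3 -> 74
v4: WRITE b=40  (b history now [(4, 40)])
READ b @v1: history=[(4, 40)] -> no version <= 1 -> NONE
READ a @v4: history=[(1, 26), (3, 74)] -> pick v3 -> 74
v5: WRITE b=73  (b history now [(4, 40), (5, 73)])
v6: WRITE b=10  (b history now [(4, 40), (5, 73), (6, 10)])
v7: WRITE d=57  (d history now [(7, 57)])
v8: WRITE d=31  (d history now [(7, 57), (8, 31)])
v9: WRITE b=39  (b history now [(4, 40), (5, 73), (6, 10), (9, 39)])
READ e @v1: history=[(2, 3)] -> no version <= 1 -> NONE
READ a @v2: history=[(1, 26), (3, 74)] -> pick v1 -> 26
v10: WRITE e=23  (e history now [(2, 3), (10, 23)])
v11: WRITE c=19  (c history now [(11, 19)])
v12: WRITE e=63  (e history now [(2, 3), (10, 23), (12, 63)])
v13: WRITE c=40  (c history now [(11, 19), (13, 40)])
v14: WRITE d=38  (d history now [(7, 57), (8, 31), (14, 38)])
v15: WRITE c=41  (c history now [(11, 19), (13, 40), (15, 41)])
READ d @v1: history=[(7, 57), (8, 31), (14, 38)] -> no version <= 1 -> NONE
v16: WRITE a=46  (a history now [(1, 26), (3, 74), (16, 46)])
READ a @v6: history=[(1, 26), (3, 74), (16, 46)] -> pick v3 -> 74
v17: WRITE e=25  (e history now [(2, 3), (10, 23), (12, 63), (17, 25)])
READ c @v10: history=[(11, 19), (13, 40), (15, 41)] -> no version <= 10 -> NONE

Answer: NONE
NONE
74
74
NONE
74
NONE
26
NONE
74
NONE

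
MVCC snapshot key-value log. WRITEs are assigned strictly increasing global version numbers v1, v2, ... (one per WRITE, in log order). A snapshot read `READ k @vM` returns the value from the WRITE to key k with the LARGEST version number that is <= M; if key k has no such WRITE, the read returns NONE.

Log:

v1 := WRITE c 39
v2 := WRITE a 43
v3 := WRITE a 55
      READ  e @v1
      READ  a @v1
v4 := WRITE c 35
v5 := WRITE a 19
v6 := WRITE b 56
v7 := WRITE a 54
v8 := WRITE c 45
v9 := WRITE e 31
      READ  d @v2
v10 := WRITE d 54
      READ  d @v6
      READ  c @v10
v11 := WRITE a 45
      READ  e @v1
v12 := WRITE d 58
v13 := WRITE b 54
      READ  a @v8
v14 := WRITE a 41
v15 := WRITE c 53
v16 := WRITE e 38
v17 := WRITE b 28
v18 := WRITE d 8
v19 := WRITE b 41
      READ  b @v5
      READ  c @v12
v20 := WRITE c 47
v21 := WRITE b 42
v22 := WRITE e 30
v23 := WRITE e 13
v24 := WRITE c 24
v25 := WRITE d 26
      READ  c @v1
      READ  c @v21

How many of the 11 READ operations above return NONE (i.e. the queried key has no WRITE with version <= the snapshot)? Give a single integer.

Answer: 6

Derivation:
v1: WRITE c=39  (c history now [(1, 39)])
v2: WRITE a=43  (a history now [(2, 43)])
v3: WRITE a=55  (a history now [(2, 43), (3, 55)])
READ e @v1: history=[] -> no version <= 1 -> NONE
READ a @v1: history=[(2, 43), (3, 55)] -> no version <= 1 -> NONE
v4: WRITE c=35  (c history now [(1, 39), (4, 35)])
v5: WRITE a=19  (a history now [(2, 43), (3, 55), (5, 19)])
v6: WRITE b=56  (b history now [(6, 56)])
v7: WRITE a=54  (a history now [(2, 43), (3, 55), (5, 19), (7, 54)])
v8: WRITE c=45  (c history now [(1, 39), (4, 35), (8, 45)])
v9: WRITE e=31  (e history now [(9, 31)])
READ d @v2: history=[] -> no version <= 2 -> NONE
v10: WRITE d=54  (d history now [(10, 54)])
READ d @v6: history=[(10, 54)] -> no version <= 6 -> NONE
READ c @v10: history=[(1, 39), (4, 35), (8, 45)] -> pick v8 -> 45
v11: WRITE a=45  (a history now [(2, 43), (3, 55), (5, 19), (7, 54), (11, 45)])
READ e @v1: history=[(9, 31)] -> no version <= 1 -> NONE
v12: WRITE d=58  (d history now [(10, 54), (12, 58)])
v13: WRITE b=54  (b history now [(6, 56), (13, 54)])
READ a @v8: history=[(2, 43), (3, 55), (5, 19), (7, 54), (11, 45)] -> pick v7 -> 54
v14: WRITE a=41  (a history now [(2, 43), (3, 55), (5, 19), (7, 54), (11, 45), (14, 41)])
v15: WRITE c=53  (c history now [(1, 39), (4, 35), (8, 45), (15, 53)])
v16: WRITE e=38  (e history now [(9, 31), (16, 38)])
v17: WRITE b=28  (b history now [(6, 56), (13, 54), (17, 28)])
v18: WRITE d=8  (d history now [(10, 54), (12, 58), (18, 8)])
v19: WRITE b=41  (b history now [(6, 56), (13, 54), (17, 28), (19, 41)])
READ b @v5: history=[(6, 56), (13, 54), (17, 28), (19, 41)] -> no version <= 5 -> NONE
READ c @v12: history=[(1, 39), (4, 35), (8, 45), (15, 53)] -> pick v8 -> 45
v20: WRITE c=47  (c history now [(1, 39), (4, 35), (8, 45), (15, 53), (20, 47)])
v21: WRITE b=42  (b history now [(6, 56), (13, 54), (17, 28), (19, 41), (21, 42)])
v22: WRITE e=30  (e history now [(9, 31), (16, 38), (22, 30)])
v23: WRITE e=13  (e history now [(9, 31), (16, 38), (22, 30), (23, 13)])
v24: WRITE c=24  (c history now [(1, 39), (4, 35), (8, 45), (15, 53), (20, 47), (24, 24)])
v25: WRITE d=26  (d history now [(10, 54), (12, 58), (18, 8), (25, 26)])
READ c @v1: history=[(1, 39), (4, 35), (8, 45), (15, 53), (20, 47), (24, 24)] -> pick v1 -> 39
READ c @v21: history=[(1, 39), (4, 35), (8, 45), (15, 53), (20, 47), (24, 24)] -> pick v20 -> 47
Read results in order: ['NONE', 'NONE', 'NONE', 'NONE', '45', 'NONE', '54', 'NONE', '45', '39', '47']
NONE count = 6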